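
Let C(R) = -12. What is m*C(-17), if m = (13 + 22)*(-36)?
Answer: 15120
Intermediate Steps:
m = -1260 (m = 35*(-36) = -1260)
m*C(-17) = -1260*(-12) = 15120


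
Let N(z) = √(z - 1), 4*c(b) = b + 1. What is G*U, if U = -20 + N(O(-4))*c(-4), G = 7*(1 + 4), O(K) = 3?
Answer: -700 - 105*√2/4 ≈ -737.12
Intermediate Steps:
c(b) = ¼ + b/4 (c(b) = (b + 1)/4 = (1 + b)/4 = ¼ + b/4)
N(z) = √(-1 + z)
G = 35 (G = 7*5 = 35)
U = -20 - 3*√2/4 (U = -20 + √(-1 + 3)*(¼ + (¼)*(-4)) = -20 + √2*(¼ - 1) = -20 + √2*(-¾) = -20 - 3*√2/4 ≈ -21.061)
G*U = 35*(-20 - 3*√2/4) = -700 - 105*√2/4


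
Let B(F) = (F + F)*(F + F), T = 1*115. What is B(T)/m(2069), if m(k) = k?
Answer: 52900/2069 ≈ 25.568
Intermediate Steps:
T = 115
B(F) = 4*F² (B(F) = (2*F)*(2*F) = 4*F²)
B(T)/m(2069) = (4*115²)/2069 = (4*13225)*(1/2069) = 52900*(1/2069) = 52900/2069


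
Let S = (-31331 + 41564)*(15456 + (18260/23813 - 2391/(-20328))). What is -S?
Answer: -25521867117818217/161356888 ≈ -1.5817e+8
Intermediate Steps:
S = 25521867117818217/161356888 (S = 10233*(15456 + (18260*(1/23813) - 2391*(-1/20328))) = 10233*(15456 + (18260/23813 + 797/6776)) = 10233*(15456 + 142708721/161356888) = 10233*(2494074769649/161356888) = 25521867117818217/161356888 ≈ 1.5817e+8)
-S = -1*25521867117818217/161356888 = -25521867117818217/161356888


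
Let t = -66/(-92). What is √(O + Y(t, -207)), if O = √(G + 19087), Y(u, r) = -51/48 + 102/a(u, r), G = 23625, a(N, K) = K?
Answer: √(-118473 + 152352*√10678)/276 ≈ 14.322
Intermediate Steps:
t = 33/46 (t = -66*(-1/92) = 33/46 ≈ 0.71739)
Y(u, r) = -17/16 + 102/r (Y(u, r) = -51/48 + 102/r = -51*1/48 + 102/r = -17/16 + 102/r)
O = 2*√10678 (O = √(23625 + 19087) = √42712 = 2*√10678 ≈ 206.67)
√(O + Y(t, -207)) = √(2*√10678 + (-17/16 + 102/(-207))) = √(2*√10678 + (-17/16 + 102*(-1/207))) = √(2*√10678 + (-17/16 - 34/69)) = √(2*√10678 - 1717/1104) = √(-1717/1104 + 2*√10678)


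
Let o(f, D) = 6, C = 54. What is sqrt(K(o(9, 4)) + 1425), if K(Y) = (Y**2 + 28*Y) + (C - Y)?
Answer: sqrt(1677) ≈ 40.951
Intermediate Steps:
K(Y) = 54 + Y**2 + 27*Y (K(Y) = (Y**2 + 28*Y) + (54 - Y) = 54 + Y**2 + 27*Y)
sqrt(K(o(9, 4)) + 1425) = sqrt((54 + 6**2 + 27*6) + 1425) = sqrt((54 + 36 + 162) + 1425) = sqrt(252 + 1425) = sqrt(1677)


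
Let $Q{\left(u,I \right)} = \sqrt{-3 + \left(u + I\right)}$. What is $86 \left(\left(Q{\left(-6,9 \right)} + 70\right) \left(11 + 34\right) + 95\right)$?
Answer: $279070$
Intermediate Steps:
$Q{\left(u,I \right)} = \sqrt{-3 + I + u}$ ($Q{\left(u,I \right)} = \sqrt{-3 + \left(I + u\right)} = \sqrt{-3 + I + u}$)
$86 \left(\left(Q{\left(-6,9 \right)} + 70\right) \left(11 + 34\right) + 95\right) = 86 \left(\left(\sqrt{-3 + 9 - 6} + 70\right) \left(11 + 34\right) + 95\right) = 86 \left(\left(\sqrt{0} + 70\right) 45 + 95\right) = 86 \left(\left(0 + 70\right) 45 + 95\right) = 86 \left(70 \cdot 45 + 95\right) = 86 \left(3150 + 95\right) = 86 \cdot 3245 = 279070$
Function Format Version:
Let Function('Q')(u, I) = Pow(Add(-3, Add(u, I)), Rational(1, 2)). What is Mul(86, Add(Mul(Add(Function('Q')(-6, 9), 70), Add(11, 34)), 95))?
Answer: 279070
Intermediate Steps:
Function('Q')(u, I) = Pow(Add(-3, I, u), Rational(1, 2)) (Function('Q')(u, I) = Pow(Add(-3, Add(I, u)), Rational(1, 2)) = Pow(Add(-3, I, u), Rational(1, 2)))
Mul(86, Add(Mul(Add(Function('Q')(-6, 9), 70), Add(11, 34)), 95)) = Mul(86, Add(Mul(Add(Pow(Add(-3, 9, -6), Rational(1, 2)), 70), Add(11, 34)), 95)) = Mul(86, Add(Mul(Add(Pow(0, Rational(1, 2)), 70), 45), 95)) = Mul(86, Add(Mul(Add(0, 70), 45), 95)) = Mul(86, Add(Mul(70, 45), 95)) = Mul(86, Add(3150, 95)) = Mul(86, 3245) = 279070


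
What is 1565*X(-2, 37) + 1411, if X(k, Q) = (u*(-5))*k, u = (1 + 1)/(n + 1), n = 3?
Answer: 9236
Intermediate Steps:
u = ½ (u = (1 + 1)/(3 + 1) = 2/4 = 2*(¼) = ½ ≈ 0.50000)
X(k, Q) = -5*k/2 (X(k, Q) = ((½)*(-5))*k = -5*k/2)
1565*X(-2, 37) + 1411 = 1565*(-5/2*(-2)) + 1411 = 1565*5 + 1411 = 7825 + 1411 = 9236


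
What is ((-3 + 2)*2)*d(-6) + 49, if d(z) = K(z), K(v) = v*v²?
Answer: 481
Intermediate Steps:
K(v) = v³
d(z) = z³
((-3 + 2)*2)*d(-6) + 49 = ((-3 + 2)*2)*(-6)³ + 49 = -1*2*(-216) + 49 = -2*(-216) + 49 = 432 + 49 = 481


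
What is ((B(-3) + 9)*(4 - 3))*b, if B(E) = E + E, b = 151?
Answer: 453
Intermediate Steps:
B(E) = 2*E
((B(-3) + 9)*(4 - 3))*b = ((2*(-3) + 9)*(4 - 3))*151 = ((-6 + 9)*1)*151 = (3*1)*151 = 3*151 = 453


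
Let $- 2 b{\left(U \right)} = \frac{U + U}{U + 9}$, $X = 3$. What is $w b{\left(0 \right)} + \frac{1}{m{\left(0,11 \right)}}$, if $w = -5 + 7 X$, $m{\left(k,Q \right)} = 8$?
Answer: $\frac{1}{8} \approx 0.125$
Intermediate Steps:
$w = 16$ ($w = -5 + 7 \cdot 3 = -5 + 21 = 16$)
$b{\left(U \right)} = - \frac{U}{9 + U}$ ($b{\left(U \right)} = - \frac{\left(U + U\right) \frac{1}{U + 9}}{2} = - \frac{2 U \frac{1}{9 + U}}{2} = - \frac{U}{9 + U}$)
$w b{\left(0 \right)} + \frac{1}{m{\left(0,11 \right)}} = 16 \left(\left(-1\right) 0 \frac{1}{9 + 0}\right) + \frac{1}{8} = 16 \left(\left(-1\right) 0 \cdot \frac{1}{9}\right) + \frac{1}{8} = 16 \cdot 0 + \frac{1}{8} = 0 + \frac{1}{8} = \frac{1}{8}$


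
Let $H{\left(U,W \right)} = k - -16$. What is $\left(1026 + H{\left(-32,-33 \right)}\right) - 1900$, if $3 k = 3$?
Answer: $-857$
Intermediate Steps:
$k = 1$ ($k = \frac{1}{3} \cdot 3 = 1$)
$H{\left(U,W \right)} = 17$ ($H{\left(U,W \right)} = 1 - -16 = 1 + 16 = 17$)
$\left(1026 + H{\left(-32,-33 \right)}\right) - 1900 = \left(1026 + 17\right) - 1900 = 1043 - 1900 = -857$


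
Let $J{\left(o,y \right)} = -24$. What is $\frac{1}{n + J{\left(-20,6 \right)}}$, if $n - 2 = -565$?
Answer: $- \frac{1}{587} \approx -0.0017036$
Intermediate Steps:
$n = -563$ ($n = 2 - 565 = -563$)
$\frac{1}{n + J{\left(-20,6 \right)}} = \frac{1}{-563 - 24} = \frac{1}{-587} = - \frac{1}{587}$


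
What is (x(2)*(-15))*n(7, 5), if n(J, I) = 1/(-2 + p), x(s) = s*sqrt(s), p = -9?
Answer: 30*sqrt(2)/11 ≈ 3.8569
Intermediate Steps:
x(s) = s**(3/2)
n(J, I) = -1/11 (n(J, I) = 1/(-2 - 9) = 1/(-11) = -1/11)
(x(2)*(-15))*n(7, 5) = (2**(3/2)*(-15))*(-1/11) = ((2*sqrt(2))*(-15))*(-1/11) = -30*sqrt(2)*(-1/11) = 30*sqrt(2)/11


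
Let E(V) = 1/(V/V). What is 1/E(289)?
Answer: 1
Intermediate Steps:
E(V) = 1 (E(V) = 1/1 = 1)
1/E(289) = 1/1 = 1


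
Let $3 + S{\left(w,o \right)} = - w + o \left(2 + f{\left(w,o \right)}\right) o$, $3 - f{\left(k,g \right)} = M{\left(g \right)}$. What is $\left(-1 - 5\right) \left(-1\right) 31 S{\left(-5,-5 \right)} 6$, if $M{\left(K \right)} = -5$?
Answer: $281232$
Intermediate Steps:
$f{\left(k,g \right)} = 8$ ($f{\left(k,g \right)} = 3 - -5 = 3 + 5 = 8$)
$S{\left(w,o \right)} = -3 - w + 10 o^{2}$ ($S{\left(w,o \right)} = -3 + \left(- w + o \left(2 + 8\right) o\right) = -3 + \left(- w + o 10 o\right) = -3 + \left(- w + 10 o o\right) = -3 + \left(- w + 10 o^{2}\right) = -3 - w + 10 o^{2}$)
$\left(-1 - 5\right) \left(-1\right) 31 S{\left(-5,-5 \right)} 6 = \left(-1 - 5\right) \left(-1\right) 31 \left(-3 - -5 + 10 \left(-5\right)^{2}\right) 6 = \left(-6\right) \left(-1\right) 31 \left(-3 + 5 + 10 \cdot 25\right) 6 = 6 \cdot 31 \left(-3 + 5 + 250\right) 6 = 186 \cdot 252 \cdot 6 = 186 \cdot 1512 = 281232$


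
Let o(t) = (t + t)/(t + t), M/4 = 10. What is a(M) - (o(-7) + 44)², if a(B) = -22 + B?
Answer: -2007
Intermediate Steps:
M = 40 (M = 4*10 = 40)
o(t) = 1 (o(t) = (2*t)/((2*t)) = (2*t)*(1/(2*t)) = 1)
a(M) - (o(-7) + 44)² = (-22 + 40) - (1 + 44)² = 18 - 1*45² = 18 - 1*2025 = 18 - 2025 = -2007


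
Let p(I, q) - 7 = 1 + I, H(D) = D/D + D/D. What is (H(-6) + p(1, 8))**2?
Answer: 121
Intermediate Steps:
H(D) = 2 (H(D) = 1 + 1 = 2)
p(I, q) = 8 + I (p(I, q) = 7 + (1 + I) = 8 + I)
(H(-6) + p(1, 8))**2 = (2 + (8 + 1))**2 = (2 + 9)**2 = 11**2 = 121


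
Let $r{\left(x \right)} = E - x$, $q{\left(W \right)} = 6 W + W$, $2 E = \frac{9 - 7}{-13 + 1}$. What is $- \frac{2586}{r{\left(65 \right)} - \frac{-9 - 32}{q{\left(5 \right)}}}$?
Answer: $\frac{1086120}{26843} \approx 40.462$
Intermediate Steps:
$E = - \frac{1}{12}$ ($E = \frac{\left(9 - 7\right) \frac{1}{-13 + 1}}{2} = \frac{2 \frac{1}{-12}}{2} = \frac{2 \left(- \frac{1}{12}\right)}{2} = \frac{1}{2} \left(- \frac{1}{6}\right) = - \frac{1}{12} \approx -0.083333$)
$q{\left(W \right)} = 7 W$
$r{\left(x \right)} = - \frac{1}{12} - x$
$- \frac{2586}{r{\left(65 \right)} - \frac{-9 - 32}{q{\left(5 \right)}}} = - \frac{2586}{\left(- \frac{1}{12} - 65\right) - \frac{-9 - 32}{7 \cdot 5}} = - \frac{2586}{\left(- \frac{1}{12} - 65\right) - - \frac{41}{35}} = - \frac{2586}{- \frac{781}{12} - \left(-41\right) \frac{1}{35}} = - \frac{2586}{- \frac{781}{12} - - \frac{41}{35}} = - \frac{2586}{- \frac{781}{12} + \frac{41}{35}} = - \frac{2586}{- \frac{26843}{420}} = \left(-2586\right) \left(- \frac{420}{26843}\right) = \frac{1086120}{26843}$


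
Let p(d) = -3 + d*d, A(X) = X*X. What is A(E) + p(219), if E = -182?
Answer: 81082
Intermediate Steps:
A(X) = X²
p(d) = -3 + d²
A(E) + p(219) = (-182)² + (-3 + 219²) = 33124 + (-3 + 47961) = 33124 + 47958 = 81082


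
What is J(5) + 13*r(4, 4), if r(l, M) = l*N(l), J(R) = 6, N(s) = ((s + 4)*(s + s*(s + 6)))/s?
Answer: 4582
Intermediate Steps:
N(s) = (4 + s)*(s + s*(6 + s))/s (N(s) = ((4 + s)*(s + s*(6 + s)))/s = (4 + s)*(s + s*(6 + s))/s)
r(l, M) = l*(28 + l**2 + 11*l)
J(5) + 13*r(4, 4) = 6 + 13*(4*(28 + 4**2 + 11*4)) = 6 + 13*(4*(28 + 16 + 44)) = 6 + 13*(4*88) = 6 + 13*352 = 6 + 4576 = 4582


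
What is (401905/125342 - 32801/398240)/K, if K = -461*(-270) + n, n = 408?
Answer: 11138807447/445245355988160 ≈ 2.5017e-5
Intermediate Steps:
K = 124878 (K = -461*(-270) + 408 = 124470 + 408 = 124878)
(401905/125342 - 32801/398240)/K = (401905/125342 - 32801/398240)/124878 = (401905*(1/125342) - 32801*1/398240)*(1/124878) = (57415/17906 - 32801/398240)*(1/124878) = (11138807447/3565442720)*(1/124878) = 11138807447/445245355988160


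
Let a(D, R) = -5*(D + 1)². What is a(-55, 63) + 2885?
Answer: -11695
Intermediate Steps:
a(D, R) = -5*(1 + D)²
a(-55, 63) + 2885 = -5*(1 - 55)² + 2885 = -5*(-54)² + 2885 = -5*2916 + 2885 = -14580 + 2885 = -11695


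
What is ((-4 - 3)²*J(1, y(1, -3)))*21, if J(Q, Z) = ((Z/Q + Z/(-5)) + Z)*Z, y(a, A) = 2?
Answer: 37044/5 ≈ 7408.8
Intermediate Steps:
J(Q, Z) = Z*(4*Z/5 + Z/Q) (J(Q, Z) = ((Z/Q + Z*(-⅕)) + Z)*Z = ((Z/Q - Z/5) + Z)*Z = ((-Z/5 + Z/Q) + Z)*Z = (4*Z/5 + Z/Q)*Z = Z*(4*Z/5 + Z/Q))
((-4 - 3)²*J(1, y(1, -3)))*21 = ((-4 - 3)²*((⅕)*2²*(5 + 4*1)/1))*21 = ((-7)²*((⅕)*1*4*(5 + 4)))*21 = (49*((⅕)*1*4*9))*21 = (49*(36/5))*21 = (1764/5)*21 = 37044/5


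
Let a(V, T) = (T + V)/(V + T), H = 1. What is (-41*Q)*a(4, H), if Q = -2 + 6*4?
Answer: -902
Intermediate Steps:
a(V, T) = 1 (a(V, T) = (T + V)/(T + V) = 1)
Q = 22 (Q = -2 + 24 = 22)
(-41*Q)*a(4, H) = -41*22*1 = -902*1 = -902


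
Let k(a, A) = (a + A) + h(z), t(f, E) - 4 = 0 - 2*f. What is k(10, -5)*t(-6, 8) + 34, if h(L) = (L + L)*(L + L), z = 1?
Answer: 178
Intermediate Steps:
t(f, E) = 4 - 2*f (t(f, E) = 4 + (0 - 2*f) = 4 - 2*f)
h(L) = 4*L² (h(L) = (2*L)*(2*L) = 4*L²)
k(a, A) = 4 + A + a (k(a, A) = (a + A) + 4*1² = (A + a) + 4*1 = (A + a) + 4 = 4 + A + a)
k(10, -5)*t(-6, 8) + 34 = (4 - 5 + 10)*(4 - 2*(-6)) + 34 = 9*(4 + 12) + 34 = 9*16 + 34 = 144 + 34 = 178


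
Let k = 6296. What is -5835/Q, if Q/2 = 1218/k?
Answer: -3061430/203 ≈ -15081.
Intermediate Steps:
Q = 609/1574 (Q = 2*(1218/6296) = 2*(1218*(1/6296)) = 2*(609/3148) = 609/1574 ≈ 0.38691)
-5835/Q = -5835/609/1574 = -5835*1574/609 = -3061430/203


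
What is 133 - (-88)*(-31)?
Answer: -2595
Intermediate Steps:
133 - (-88)*(-31) = 133 - 88*31 = 133 - 2728 = -2595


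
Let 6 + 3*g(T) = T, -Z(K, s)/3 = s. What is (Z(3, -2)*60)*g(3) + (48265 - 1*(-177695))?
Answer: 225600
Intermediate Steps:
Z(K, s) = -3*s
g(T) = -2 + T/3
(Z(3, -2)*60)*g(3) + (48265 - 1*(-177695)) = (-3*(-2)*60)*(-2 + (⅓)*3) + (48265 - 1*(-177695)) = (6*60)*(-2 + 1) + (48265 + 177695) = 360*(-1) + 225960 = -360 + 225960 = 225600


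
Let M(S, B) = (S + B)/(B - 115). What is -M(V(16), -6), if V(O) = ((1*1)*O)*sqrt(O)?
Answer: 58/121 ≈ 0.47934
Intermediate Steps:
V(O) = O**(3/2) (V(O) = (1*O)*sqrt(O) = O*sqrt(O) = O**(3/2))
M(S, B) = (B + S)/(-115 + B)
-M(V(16), -6) = -(-6 + 16**(3/2))/(-115 - 6) = -(-6 + 64)/(-121) = -(-1)*58/121 = -1*(-58/121) = 58/121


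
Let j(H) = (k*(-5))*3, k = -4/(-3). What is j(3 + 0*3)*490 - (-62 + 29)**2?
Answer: -10889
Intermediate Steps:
k = 4/3 (k = -4*(-1/3) = 4/3 ≈ 1.3333)
j(H) = -20 (j(H) = ((4/3)*(-5))*3 = -20/3*3 = -20)
j(3 + 0*3)*490 - (-62 + 29)**2 = -20*490 - (-62 + 29)**2 = -9800 - 1*(-33)**2 = -9800 - 1*1089 = -9800 - 1089 = -10889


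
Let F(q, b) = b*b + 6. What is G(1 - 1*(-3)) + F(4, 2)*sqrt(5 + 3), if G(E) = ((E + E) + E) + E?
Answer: 16 + 20*sqrt(2) ≈ 44.284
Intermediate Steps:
F(q, b) = 6 + b**2 (F(q, b) = b**2 + 6 = 6 + b**2)
G(E) = 4*E (G(E) = (2*E + E) + E = 3*E + E = 4*E)
G(1 - 1*(-3)) + F(4, 2)*sqrt(5 + 3) = 4*(1 - 1*(-3)) + (6 + 2**2)*sqrt(5 + 3) = 4*(1 + 3) + (6 + 4)*sqrt(8) = 4*4 + 10*(2*sqrt(2)) = 16 + 20*sqrt(2)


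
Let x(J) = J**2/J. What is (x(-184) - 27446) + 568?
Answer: -27062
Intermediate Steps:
x(J) = J
(x(-184) - 27446) + 568 = (-184 - 27446) + 568 = -27630 + 568 = -27062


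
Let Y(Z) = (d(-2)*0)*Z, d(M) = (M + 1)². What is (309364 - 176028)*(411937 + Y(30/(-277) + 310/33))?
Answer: 54926031832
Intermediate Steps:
d(M) = (1 + M)²
Y(Z) = 0 (Y(Z) = ((1 - 2)²*0)*Z = ((-1)²*0)*Z = (1*0)*Z = 0*Z = 0)
(309364 - 176028)*(411937 + Y(30/(-277) + 310/33)) = (309364 - 176028)*(411937 + 0) = 133336*411937 = 54926031832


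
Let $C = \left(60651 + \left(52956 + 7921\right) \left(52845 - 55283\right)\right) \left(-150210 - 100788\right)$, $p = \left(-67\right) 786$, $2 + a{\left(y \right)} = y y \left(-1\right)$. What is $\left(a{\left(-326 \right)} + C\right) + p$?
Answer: $37237429351110$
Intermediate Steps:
$a{\left(y \right)} = -2 - y^{2}$ ($a{\left(y \right)} = -2 + y y \left(-1\right) = -2 + y^{2} \left(-1\right) = -2 - y^{2}$)
$p = -52662$
$C = 37237429510050$ ($C = \left(60651 + 60877 \left(-2438\right)\right) \left(-250998\right) = \left(60651 - 148418126\right) \left(-250998\right) = \left(-148357475\right) \left(-250998\right) = 37237429510050$)
$\left(a{\left(-326 \right)} + C\right) + p = \left(\left(-2 - \left(-326\right)^{2}\right) + 37237429510050\right) - 52662 = \left(\left(-2 - 106276\right) + 37237429510050\right) - 52662 = \left(-106278 + 37237429510050\right) - 52662 = 37237429403772 - 52662 = 37237429351110$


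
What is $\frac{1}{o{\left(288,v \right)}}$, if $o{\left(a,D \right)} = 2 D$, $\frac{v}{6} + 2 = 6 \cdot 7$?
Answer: $\frac{1}{480} \approx 0.0020833$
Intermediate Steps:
$v = 240$ ($v = -12 + 6 \cdot 6 \cdot 7 = -12 + 6 \cdot 42 = -12 + 252 = 240$)
$\frac{1}{o{\left(288,v \right)}} = \frac{1}{2 \cdot 240} = \frac{1}{480}$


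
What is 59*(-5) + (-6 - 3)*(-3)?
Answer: -268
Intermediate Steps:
59*(-5) + (-6 - 3)*(-3) = -295 - 9*(-3) = -295 + 27 = -268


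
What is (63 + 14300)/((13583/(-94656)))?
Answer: -79973184/799 ≈ -1.0009e+5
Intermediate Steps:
(63 + 14300)/((13583/(-94656))) = 14363/((13583*(-1/94656))) = 14363/(-799/5568) = 14363*(-5568/799) = -79973184/799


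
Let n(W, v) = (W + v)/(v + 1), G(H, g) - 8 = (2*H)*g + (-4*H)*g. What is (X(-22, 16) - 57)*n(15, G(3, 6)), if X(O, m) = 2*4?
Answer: -637/27 ≈ -23.593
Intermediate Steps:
G(H, g) = 8 - 2*H*g (G(H, g) = 8 + ((2*H)*g + (-4*H)*g) = 8 + (2*H*g - 4*H*g) = 8 - 2*H*g)
X(O, m) = 8
n(W, v) = (W + v)/(1 + v)
(X(-22, 16) - 57)*n(15, G(3, 6)) = (8 - 57)*((15 + (8 - 2*3*6))/(1 + (8 - 2*3*6))) = -49*(15 + (8 - 36))/(1 + (8 - 36)) = -49*(15 - 28)/(1 - 28) = -49*(-13)/(-27) = -(-49)*(-13)/27 = -49*13/27 = -637/27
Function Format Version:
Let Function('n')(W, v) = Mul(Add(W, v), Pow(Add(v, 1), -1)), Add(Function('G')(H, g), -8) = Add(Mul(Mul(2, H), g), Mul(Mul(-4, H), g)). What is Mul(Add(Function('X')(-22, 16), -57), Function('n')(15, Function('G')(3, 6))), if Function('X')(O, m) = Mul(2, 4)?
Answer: Rational(-637, 27) ≈ -23.593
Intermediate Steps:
Function('G')(H, g) = Add(8, Mul(-2, H, g)) (Function('G')(H, g) = Add(8, Add(Mul(Mul(2, H), g), Mul(Mul(-4, H), g))) = Add(8, Add(Mul(2, H, g), Mul(-4, H, g))) = Add(8, Mul(-2, H, g)))
Function('X')(O, m) = 8
Function('n')(W, v) = Mul(Pow(Add(1, v), -1), Add(W, v)) (Function('n')(W, v) = Mul(Add(W, v), Pow(Add(1, v), -1)) = Mul(Pow(Add(1, v), -1), Add(W, v)))
Mul(Add(Function('X')(-22, 16), -57), Function('n')(15, Function('G')(3, 6))) = Mul(Add(8, -57), Mul(Pow(Add(1, Add(8, Mul(-2, 3, 6))), -1), Add(15, Add(8, Mul(-2, 3, 6))))) = Mul(-49, Mul(Pow(Add(1, Add(8, -36)), -1), Add(15, Add(8, -36)))) = Mul(-49, Mul(Pow(Add(1, -28), -1), Add(15, -28))) = Mul(-49, Mul(Pow(-27, -1), -13)) = Mul(-49, Mul(Rational(-1, 27), -13)) = Mul(-49, Rational(13, 27)) = Rational(-637, 27)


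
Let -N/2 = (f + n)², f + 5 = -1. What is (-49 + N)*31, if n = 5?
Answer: -1581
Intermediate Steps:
f = -6 (f = -5 - 1 = -6)
N = -2 (N = -2*(-6 + 5)² = -2*(-1)² = -2*1 = -2)
(-49 + N)*31 = (-49 - 2)*31 = -51*31 = -1581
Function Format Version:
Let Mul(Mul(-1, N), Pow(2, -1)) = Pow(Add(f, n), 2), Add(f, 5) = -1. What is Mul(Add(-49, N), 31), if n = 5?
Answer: -1581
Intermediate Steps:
f = -6 (f = Add(-5, -1) = -6)
N = -2 (N = Mul(-2, Pow(Add(-6, 5), 2)) = Mul(-2, Pow(-1, 2)) = Mul(-2, 1) = -2)
Mul(Add(-49, N), 31) = Mul(Add(-49, -2), 31) = Mul(-51, 31) = -1581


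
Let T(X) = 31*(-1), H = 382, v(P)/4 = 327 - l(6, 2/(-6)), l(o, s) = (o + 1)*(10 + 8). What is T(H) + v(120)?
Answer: 773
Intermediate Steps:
l(o, s) = 18 + 18*o (l(o, s) = (1 + o)*18 = 18 + 18*o)
v(P) = 804 (v(P) = 4*(327 - (18 + 18*6)) = 4*(327 - (18 + 108)) = 4*(327 - 1*126) = 4*(327 - 126) = 4*201 = 804)
T(X) = -31
T(H) + v(120) = -31 + 804 = 773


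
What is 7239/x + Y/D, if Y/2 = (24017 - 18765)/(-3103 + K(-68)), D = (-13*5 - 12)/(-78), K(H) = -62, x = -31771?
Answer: -9264847349/2580917185 ≈ -3.5897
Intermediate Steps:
D = 77/78 (D = -(-65 - 12)/78 = -1/78*(-77) = 77/78 ≈ 0.98718)
Y = -10504/3165 (Y = 2*((24017 - 18765)/(-3103 - 62)) = 2*(5252/(-3165)) = 2*(5252*(-1/3165)) = 2*(-5252/3165) = -10504/3165 ≈ -3.3188)
7239/x + Y/D = 7239/(-31771) - 10504/(3165*77/78) = 7239*(-1/31771) - 10504/3165*78/77 = -7239/31771 - 273104/81235 = -9264847349/2580917185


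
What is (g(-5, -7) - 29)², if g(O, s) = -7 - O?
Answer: 961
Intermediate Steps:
(g(-5, -7) - 29)² = ((-7 - 1*(-5)) - 29)² = ((-7 + 5) - 29)² = (-2 - 29)² = (-31)² = 961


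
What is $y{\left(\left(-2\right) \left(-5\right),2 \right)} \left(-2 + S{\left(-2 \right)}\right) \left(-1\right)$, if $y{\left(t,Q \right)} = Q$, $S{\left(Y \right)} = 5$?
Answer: $-6$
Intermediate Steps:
$y{\left(\left(-2\right) \left(-5\right),2 \right)} \left(-2 + S{\left(-2 \right)}\right) \left(-1\right) = 2 \left(-2 + 5\right) \left(-1\right) = 2 \cdot 3 \left(-1\right) = 6 \left(-1\right) = -6$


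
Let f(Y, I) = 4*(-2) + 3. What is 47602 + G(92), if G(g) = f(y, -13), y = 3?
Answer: 47597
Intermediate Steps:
f(Y, I) = -5 (f(Y, I) = -8 + 3 = -5)
G(g) = -5
47602 + G(92) = 47602 - 5 = 47597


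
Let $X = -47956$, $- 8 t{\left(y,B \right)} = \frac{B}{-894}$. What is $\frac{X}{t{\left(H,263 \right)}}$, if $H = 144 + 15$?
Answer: $- \frac{342981312}{263} \approx -1.3041 \cdot 10^{6}$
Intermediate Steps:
$H = 159$
$t{\left(y,B \right)} = \frac{B}{7152}$ ($t{\left(y,B \right)} = - \frac{B \frac{1}{-894}}{8} = - \frac{B \left(- \frac{1}{894}\right)}{8} = - \frac{\left(- \frac{1}{894}\right) B}{8} = \frac{B}{7152}$)
$\frac{X}{t{\left(H,263 \right)}} = - \frac{47956}{\frac{1}{7152} \cdot 263} = - \frac{47956}{\frac{263}{7152}} = \left(-47956\right) \frac{7152}{263} = - \frac{342981312}{263}$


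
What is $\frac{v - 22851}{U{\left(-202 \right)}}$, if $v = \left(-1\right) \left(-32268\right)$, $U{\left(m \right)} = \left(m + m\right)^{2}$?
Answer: $\frac{9417}{163216} \approx 0.057697$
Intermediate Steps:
$U{\left(m \right)} = 4 m^{2}$ ($U{\left(m \right)} = \left(2 m\right)^{2} = 4 m^{2}$)
$v = 32268$
$\frac{v - 22851}{U{\left(-202 \right)}} = \frac{32268 - 22851}{4 \left(-202\right)^{2}} = \frac{32268 - 22851}{4 \cdot 40804} = \frac{9417}{163216}$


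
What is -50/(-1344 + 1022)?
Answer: 25/161 ≈ 0.15528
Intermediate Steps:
-50/(-1344 + 1022) = -50/(-322) = -50*(-1/322) = 25/161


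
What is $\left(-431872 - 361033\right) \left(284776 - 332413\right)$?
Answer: $37771615485$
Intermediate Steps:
$\left(-431872 - 361033\right) \left(284776 - 332413\right) = \left(-431872 - 361033\right) \left(-47637\right) = \left(-792905\right) \left(-47637\right) = 37771615485$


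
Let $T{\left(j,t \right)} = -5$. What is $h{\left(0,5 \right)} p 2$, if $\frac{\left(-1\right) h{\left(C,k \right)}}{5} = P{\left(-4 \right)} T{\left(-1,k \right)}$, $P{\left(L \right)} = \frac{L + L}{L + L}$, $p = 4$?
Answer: $200$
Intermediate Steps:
$P{\left(L \right)} = 1$ ($P{\left(L \right)} = \frac{2 L}{2 L} = 2 L \frac{1}{2 L} = 1$)
$h{\left(C,k \right)} = 25$ ($h{\left(C,k \right)} = - 5 \cdot 1 \left(-5\right) = \left(-5\right) \left(-5\right) = 25$)
$h{\left(0,5 \right)} p 2 = 25 \cdot 4 \cdot 2 = 100 \cdot 2 = 200$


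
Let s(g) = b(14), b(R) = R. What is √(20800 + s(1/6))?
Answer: √20814 ≈ 144.27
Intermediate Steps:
s(g) = 14
√(20800 + s(1/6)) = √(20800 + 14) = √20814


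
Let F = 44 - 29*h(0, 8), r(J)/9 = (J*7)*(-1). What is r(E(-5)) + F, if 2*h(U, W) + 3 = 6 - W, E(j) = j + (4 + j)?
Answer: 989/2 ≈ 494.50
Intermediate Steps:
E(j) = 4 + 2*j
h(U, W) = 3/2 - W/2 (h(U, W) = -3/2 + (6 - W)/2 = -3/2 + (3 - W/2) = 3/2 - W/2)
r(J) = -63*J (r(J) = 9*((J*7)*(-1)) = 9*((7*J)*(-1)) = 9*(-7*J) = -63*J)
F = 233/2 (F = 44 - 29*(3/2 - ½*8) = 44 - 29*(3/2 - 4) = 44 - 29*(-5/2) = 44 + 145/2 = 233/2 ≈ 116.50)
r(E(-5)) + F = -63*(4 + 2*(-5)) + 233/2 = -63*(4 - 10) + 233/2 = -63*(-6) + 233/2 = 378 + 233/2 = 989/2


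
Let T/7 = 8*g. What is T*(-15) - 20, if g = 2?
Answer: -1700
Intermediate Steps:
T = 112 (T = 7*(8*2) = 7*16 = 112)
T*(-15) - 20 = 112*(-15) - 20 = -1680 - 20 = -1700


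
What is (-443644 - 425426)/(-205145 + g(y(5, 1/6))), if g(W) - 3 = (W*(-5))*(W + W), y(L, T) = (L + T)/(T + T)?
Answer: 579380/138363 ≈ 4.1874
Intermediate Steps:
y(L, T) = (L + T)/(2*T) (y(L, T) = (L + T)/((2*T)) = (L + T)*(1/(2*T)) = (L + T)/(2*T))
g(W) = 3 - 10*W² (g(W) = 3 + (W*(-5))*(W + W) = 3 + (-5*W)*(2*W) = 3 - 10*W²)
(-443644 - 425426)/(-205145 + g(y(5, 1/6))) = (-443644 - 425426)/(-205145 + (3 - 10*9*(5 + 1/6)²)) = -869070/(-205145 + (3 - 10*9*(5 + ⅙)²)) = -869070/(-205145 + (3 - 10*((½)*6*(31/6))²)) = -869070/(-205145 + (3 - 10*(31/2)²)) = -869070/(-205145 + (3 - 10*961/4)) = -869070/(-205145 + (3 - 4805/2)) = -869070/(-205145 - 4799/2) = -869070/(-415089/2) = -869070*(-2/415089) = 579380/138363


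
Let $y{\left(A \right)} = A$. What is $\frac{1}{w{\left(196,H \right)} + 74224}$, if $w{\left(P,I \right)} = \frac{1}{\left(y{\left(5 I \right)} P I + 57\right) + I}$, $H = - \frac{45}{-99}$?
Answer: $\frac{31452}{2334493369} \approx 1.3473 \cdot 10^{-5}$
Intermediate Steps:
$H = \frac{5}{11}$ ($H = \left(-45\right) \left(- \frac{1}{99}\right) = \frac{5}{11} \approx 0.45455$)
$w{\left(P,I \right)} = \frac{1}{57 + I + 5 P I^{2}}$ ($w{\left(P,I \right)} = \frac{1}{\left(5 I P I + 57\right) + I} = \frac{1}{\left(5 P I^{2} + 57\right) + I} = \frac{1}{\left(57 + 5 P I^{2}\right) + I} = \frac{1}{57 + I + 5 P I^{2}}$)
$\frac{1}{w{\left(196,H \right)} + 74224} = \frac{1}{\frac{1}{57 + \frac{5}{11} + 5 \cdot 196 \left(\frac{5}{11}\right)^{2}} + 74224} = \frac{1}{\frac{1}{57 + \frac{5}{11} + 5 \cdot 196 \cdot \frac{25}{121}} + 74224} = \frac{1}{\frac{1}{57 + \frac{5}{11} + \frac{24500}{121}} + 74224} = \frac{1}{\frac{1}{\frac{31452}{121}} + 74224} = \frac{1}{\frac{121}{31452} + 74224} = \frac{1}{\frac{2334493369}{31452}} = \frac{31452}{2334493369}$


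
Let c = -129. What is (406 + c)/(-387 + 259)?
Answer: -277/128 ≈ -2.1641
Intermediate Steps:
(406 + c)/(-387 + 259) = (406 - 129)/(-387 + 259) = 277/(-128) = 277*(-1/128) = -277/128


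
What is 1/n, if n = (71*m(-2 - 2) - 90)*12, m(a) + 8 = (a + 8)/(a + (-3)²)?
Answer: -5/36072 ≈ -0.00013861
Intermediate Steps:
m(a) = -8 + (8 + a)/(9 + a) (m(a) = -8 + (a + 8)/(a + (-3)²) = -8 + (8 + a)/(a + 9) = -8 + (8 + a)/(9 + a))
n = -36072/5 (n = (71*((-64 - 7*(-2 - 2))/(9 + (-2 - 2))) - 90)*12 = (71*((-64 - 7*(-4))/(9 - 4)) - 90)*12 = (71*((-64 + 28)/5) - 90)*12 = (71*((⅕)*(-36)) - 90)*12 = (71*(-36/5) - 90)*12 = (-2556/5 - 90)*12 = -3006/5*12 = -36072/5 ≈ -7214.4)
1/n = 1/(-36072/5) = -5/36072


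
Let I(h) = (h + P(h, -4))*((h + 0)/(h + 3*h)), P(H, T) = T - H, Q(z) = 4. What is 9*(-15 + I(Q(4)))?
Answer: -144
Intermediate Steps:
I(h) = -1 (I(h) = (h + (-4 - h))*((h + 0)/(h + 3*h)) = -4*h/(4*h) = -4*h*1/(4*h) = -4*¼ = -1)
9*(-15 + I(Q(4))) = 9*(-15 - 1) = 9*(-16) = -144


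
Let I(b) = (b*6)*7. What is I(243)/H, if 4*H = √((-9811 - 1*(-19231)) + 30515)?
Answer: 5832*√815/815 ≈ 204.29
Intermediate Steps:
I(b) = 42*b (I(b) = (6*b)*7 = 42*b)
H = 7*√815/4 (H = √((-9811 - 1*(-19231)) + 30515)/4 = √((-9811 + 19231) + 30515)/4 = √(9420 + 30515)/4 = √39935/4 = (7*√815)/4 = 7*√815/4 ≈ 49.959)
I(243)/H = (42*243)/((7*√815/4)) = 10206*(4*√815/5705) = 5832*√815/815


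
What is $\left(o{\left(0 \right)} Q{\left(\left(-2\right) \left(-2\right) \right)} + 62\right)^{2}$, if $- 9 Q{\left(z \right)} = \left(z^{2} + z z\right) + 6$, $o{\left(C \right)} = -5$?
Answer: $\frac{559504}{81} \approx 6907.5$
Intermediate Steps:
$Q{\left(z \right)} = - \frac{2}{3} - \frac{2 z^{2}}{9}$ ($Q{\left(z \right)} = - \frac{\left(z^{2} + z z\right) + 6}{9} = - \frac{\left(z^{2} + z^{2}\right) + 6}{9} = - \frac{2 z^{2} + 6}{9} = - \frac{6 + 2 z^{2}}{9} = - \frac{2}{3} - \frac{2 z^{2}}{9}$)
$\left(o{\left(0 \right)} Q{\left(\left(-2\right) \left(-2\right) \right)} + 62\right)^{2} = \left(- 5 \left(- \frac{2}{3} - \frac{2 \left(\left(-2\right) \left(-2\right)\right)^{2}}{9}\right) + 62\right)^{2} = \left(- 5 \left(- \frac{2}{3} - \frac{2 \cdot 4^{2}}{9}\right) + 62\right)^{2} = \left(- 5 \left(- \frac{2}{3} - \frac{32}{9}\right) + 62\right)^{2} = \left(\left(-5\right) \left(- \frac{38}{9}\right) + 62\right)^{2} = \left(\frac{190}{9} + 62\right)^{2} = \left(\frac{748}{9}\right)^{2} = \frac{559504}{81}$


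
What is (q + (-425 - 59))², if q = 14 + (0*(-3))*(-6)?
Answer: 220900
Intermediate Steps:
q = 14 (q = 14 + 0*(-6) = 14 + 0 = 14)
(q + (-425 - 59))² = (14 + (-425 - 59))² = (14 - 484)² = (-470)² = 220900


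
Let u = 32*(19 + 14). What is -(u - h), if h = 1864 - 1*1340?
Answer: -532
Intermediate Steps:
u = 1056 (u = 32*33 = 1056)
h = 524 (h = 1864 - 1340 = 524)
-(u - h) = -(1056 - 1*524) = -(1056 - 524) = -1*532 = -532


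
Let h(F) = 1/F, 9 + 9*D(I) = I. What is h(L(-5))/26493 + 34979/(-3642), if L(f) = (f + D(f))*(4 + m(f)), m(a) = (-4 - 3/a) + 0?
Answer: -18225091601/1897587618 ≈ -9.6043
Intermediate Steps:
D(I) = -1 + I/9
m(a) = -4 - 3/a
L(f) = -3*(-1 + 10*f/9)/f (L(f) = (f + (-1 + f/9))*(4 + (-4 - 3/f)) = (-1 + 10*f/9)*(-3/f) = -3*(-1 + 10*f/9)/f)
h(L(-5))/26493 + 34979/(-3642) = 1/(-10/3 + 3/(-5)*26493) + 34979/(-3642) = (1/26493)/(-10/3 + 3*(-1/5)) + 34979*(-1/3642) = (1/26493)/(-10/3 - 3/5) - 34979/3642 = (1/26493)/(-59/15) - 34979/3642 = -15/59*1/26493 - 34979/3642 = -5/521029 - 34979/3642 = -18225091601/1897587618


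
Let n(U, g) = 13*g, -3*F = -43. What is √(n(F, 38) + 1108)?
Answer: 3*√178 ≈ 40.025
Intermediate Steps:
F = 43/3 (F = -⅓*(-43) = 43/3 ≈ 14.333)
√(n(F, 38) + 1108) = √(13*38 + 1108) = √(494 + 1108) = √1602 = 3*√178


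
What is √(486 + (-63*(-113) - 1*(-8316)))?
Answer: 3*√1769 ≈ 126.18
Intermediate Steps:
√(486 + (-63*(-113) - 1*(-8316))) = √(486 + (7119 + 8316)) = √(486 + 15435) = √15921 = 3*√1769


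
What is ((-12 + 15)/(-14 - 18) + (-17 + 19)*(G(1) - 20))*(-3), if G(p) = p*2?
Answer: 3465/32 ≈ 108.28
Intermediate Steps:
G(p) = 2*p
((-12 + 15)/(-14 - 18) + (-17 + 19)*(G(1) - 20))*(-3) = ((-12 + 15)/(-14 - 18) + (-17 + 19)*(2*1 - 20))*(-3) = (3/(-32) + 2*(2 - 20))*(-3) = (3*(-1/32) + 2*(-18))*(-3) = (-3/32 - 36)*(-3) = -1155/32*(-3) = 3465/32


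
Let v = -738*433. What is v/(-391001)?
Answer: 319554/391001 ≈ 0.81727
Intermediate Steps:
v = -319554
v/(-391001) = -319554/(-391001) = -319554*(-1/391001) = 319554/391001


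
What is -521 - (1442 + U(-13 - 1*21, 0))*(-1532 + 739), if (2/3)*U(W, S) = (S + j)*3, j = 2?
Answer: 1150122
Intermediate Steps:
U(W, S) = 9 + 9*S/2 (U(W, S) = 3*((S + 2)*3)/2 = 3*((2 + S)*3)/2 = 3*(6 + 3*S)/2 = 9 + 9*S/2)
-521 - (1442 + U(-13 - 1*21, 0))*(-1532 + 739) = -521 - (1442 + (9 + (9/2)*0))*(-1532 + 739) = -521 - (1442 + (9 + 0))*(-793) = -521 - (1442 + 9)*(-793) = -521 - 1451*(-793) = -521 - 1*(-1150643) = -521 + 1150643 = 1150122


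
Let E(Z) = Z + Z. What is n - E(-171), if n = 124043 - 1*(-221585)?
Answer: 345970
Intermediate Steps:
E(Z) = 2*Z
n = 345628 (n = 124043 + 221585 = 345628)
n - E(-171) = 345628 - 2*(-171) = 345628 - 1*(-342) = 345628 + 342 = 345970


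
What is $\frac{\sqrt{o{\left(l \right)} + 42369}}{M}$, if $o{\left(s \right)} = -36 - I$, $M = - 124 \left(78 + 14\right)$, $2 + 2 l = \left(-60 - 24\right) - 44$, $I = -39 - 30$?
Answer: $- \frac{\sqrt{42402}}{11408} \approx -0.01805$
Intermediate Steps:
$I = -69$
$l = -65$ ($l = -1 + \frac{\left(-60 - 24\right) - 44}{2} = -1 + \frac{-84 - 44}{2} = -1 + \frac{1}{2} \left(-128\right) = -1 - 64 = -65$)
$M = -11408$ ($M = \left(-124\right) 92 = -11408$)
$o{\left(s \right)} = 33$ ($o{\left(s \right)} = -36 - -69 = -36 + 69 = 33$)
$\frac{\sqrt{o{\left(l \right)} + 42369}}{M} = \frac{\sqrt{33 + 42369}}{-11408} = \sqrt{42402} \left(- \frac{1}{11408}\right) = - \frac{\sqrt{42402}}{11408}$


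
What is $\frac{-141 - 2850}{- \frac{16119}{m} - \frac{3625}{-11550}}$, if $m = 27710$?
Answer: $\frac{9572710455}{857257} \approx 11167.0$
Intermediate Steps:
$\frac{-141 - 2850}{- \frac{16119}{m} - \frac{3625}{-11550}} = \frac{-141 - 2850}{- \frac{16119}{27710} - \frac{3625}{-11550}} = \frac{-141 - 2850}{\left(-16119\right) \frac{1}{27710} - - \frac{145}{462}} = - \frac{2991}{- \frac{16119}{27710} + \frac{145}{462}} = - \frac{2991}{- \frac{857257}{3200505}} = \left(-2991\right) \left(- \frac{3200505}{857257}\right) = \frac{9572710455}{857257}$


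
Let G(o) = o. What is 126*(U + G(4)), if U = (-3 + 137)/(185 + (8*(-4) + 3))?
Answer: 7959/13 ≈ 612.23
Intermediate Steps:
U = 67/78 (U = 134/(185 + (-32 + 3)) = 134/(185 - 29) = 134/156 = 134*(1/156) = 67/78 ≈ 0.85897)
126*(U + G(4)) = 126*(67/78 + 4) = 126*(379/78) = 7959/13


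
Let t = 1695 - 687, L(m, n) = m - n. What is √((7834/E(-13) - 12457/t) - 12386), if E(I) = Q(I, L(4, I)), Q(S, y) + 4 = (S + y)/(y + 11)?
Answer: I*√916324311/252 ≈ 120.12*I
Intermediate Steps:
Q(S, y) = -4 + (S + y)/(11 + y) (Q(S, y) = -4 + (S + y)/(y + 11) = -4 + (S + y)/(11 + y))
E(I) = (-56 + 4*I)/(15 - I) (E(I) = (-44 + I - 3*(4 - I))/(11 + (4 - I)) = (-44 + I + (-12 + 3*I))/(15 - I) = (-56 + 4*I)/(15 - I))
t = 1008
√((7834/E(-13) - 12457/t) - 12386) = √((7834/((4*(14 - 1*(-13))/(-15 - 13))) - 12457/1008) - 12386) = √((7834/((4*(14 + 13)/(-28))) - 12457*1/1008) - 12386) = √((7834/((4*(-1/28)*27)) - 12457/1008) - 12386) = √((7834/(-27/7) - 12457/1008) - 12386) = √((7834*(-7/27) - 12457/1008) - 12386) = √((-54838/27 - 12457/1008) - 12386) = √(-6179227/3024 - 12386) = √(-43634491/3024) = I*√916324311/252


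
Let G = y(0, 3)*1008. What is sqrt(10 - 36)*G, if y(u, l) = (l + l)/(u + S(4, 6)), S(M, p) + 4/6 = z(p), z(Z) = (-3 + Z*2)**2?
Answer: 18144*I*sqrt(26)/241 ≈ 383.89*I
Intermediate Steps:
z(Z) = (-3 + 2*Z)**2
S(M, p) = -2/3 + (-3 + 2*p)**2
y(u, l) = 2*l/(241/3 + u) (y(u, l) = (l + l)/(u + (-2/3 + (-3 + 2*6)**2)) = (2*l)/(u + (-2/3 + (-3 + 12)**2)) = (2*l)/(u + (-2/3 + 9**2)) = (2*l)/(u + (-2/3 + 81)) = (2*l)/(u + 241/3) = (2*l)/(241/3 + u) = 2*l/(241/3 + u))
G = 18144/241 (G = (6*3/(241 + 3*0))*1008 = (6*3/(241 + 0))*1008 = (6*3/241)*1008 = (6*3*(1/241))*1008 = (18/241)*1008 = 18144/241 ≈ 75.286)
sqrt(10 - 36)*G = sqrt(10 - 36)*(18144/241) = sqrt(-26)*(18144/241) = (I*sqrt(26))*(18144/241) = 18144*I*sqrt(26)/241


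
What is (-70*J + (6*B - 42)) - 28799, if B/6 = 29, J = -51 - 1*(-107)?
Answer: -31717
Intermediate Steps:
J = 56 (J = -51 + 107 = 56)
B = 174 (B = 6*29 = 174)
(-70*J + (6*B - 42)) - 28799 = (-70*56 + (6*174 - 42)) - 28799 = (-3920 + (1044 - 42)) - 28799 = (-3920 + 1002) - 28799 = -2918 - 28799 = -31717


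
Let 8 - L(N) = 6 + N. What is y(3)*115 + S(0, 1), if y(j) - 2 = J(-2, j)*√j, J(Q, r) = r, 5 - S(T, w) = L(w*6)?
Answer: 239 + 345*√3 ≈ 836.56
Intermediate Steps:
L(N) = 2 - N (L(N) = 8 - (6 + N) = 8 + (-6 - N) = 2 - N)
S(T, w) = 3 + 6*w (S(T, w) = 5 - (2 - w*6) = 5 - (2 - 6*w) = 5 + (-2 + 6*w) = 3 + 6*w)
y(j) = 2 + j^(3/2) (y(j) = 2 + j*√j = 2 + j^(3/2))
y(3)*115 + S(0, 1) = (2 + 3^(3/2))*115 + (3 + 6*1) = (2 + 3*√3)*115 + (3 + 6) = (230 + 345*√3) + 9 = 239 + 345*√3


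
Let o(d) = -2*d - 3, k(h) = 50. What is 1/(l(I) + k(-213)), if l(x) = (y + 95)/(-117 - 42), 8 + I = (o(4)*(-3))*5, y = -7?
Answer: 159/7862 ≈ 0.020224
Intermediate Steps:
o(d) = -3 - 2*d
I = 157 (I = -8 + ((-3 - 2*4)*(-3))*5 = -8 + ((-3 - 8)*(-3))*5 = -8 - 11*(-3)*5 = -8 + 33*5 = -8 + 165 = 157)
l(x) = -88/159 (l(x) = (-7 + 95)/(-117 - 42) = 88/(-159) = 88*(-1/159) = -88/159)
1/(l(I) + k(-213)) = 1/(-88/159 + 50) = 1/(7862/159) = 159/7862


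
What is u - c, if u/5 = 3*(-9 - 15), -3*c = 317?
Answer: -763/3 ≈ -254.33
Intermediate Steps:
c = -317/3 (c = -⅓*317 = -317/3 ≈ -105.67)
u = -360 (u = 5*(3*(-9 - 15)) = 5*(3*(-24)) = 5*(-72) = -360)
u - c = -360 - 1*(-317/3) = -360 + 317/3 = -763/3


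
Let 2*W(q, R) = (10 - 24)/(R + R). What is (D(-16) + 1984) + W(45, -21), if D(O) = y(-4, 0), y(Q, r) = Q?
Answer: 11881/6 ≈ 1980.2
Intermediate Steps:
W(q, R) = -7/(2*R) (W(q, R) = ((10 - 24)/(R + R))/2 = (-14*1/(2*R))/2 = (-7/R)/2 = -7/(2*R))
D(O) = -4
(D(-16) + 1984) + W(45, -21) = (-4 + 1984) - 7/2/(-21) = 1980 - 7/2*(-1/21) = 1980 + ⅙ = 11881/6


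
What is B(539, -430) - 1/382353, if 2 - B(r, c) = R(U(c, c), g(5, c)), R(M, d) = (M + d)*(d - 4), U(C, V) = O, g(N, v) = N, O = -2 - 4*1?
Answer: 1147058/382353 ≈ 3.0000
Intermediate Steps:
O = -6 (O = -2 - 4 = -6)
U(C, V) = -6
R(M, d) = (-4 + d)*(M + d) (R(M, d) = (M + d)*(-4 + d) = (-4 + d)*(M + d))
B(r, c) = 3 (B(r, c) = 2 - (5² - 4*(-6) - 4*5 - 6*5) = 2 - (25 + 24 - 20 - 30) = 2 - 1*(-1) = 2 + 1 = 3)
B(539, -430) - 1/382353 = 3 - 1/382353 = 1147058/382353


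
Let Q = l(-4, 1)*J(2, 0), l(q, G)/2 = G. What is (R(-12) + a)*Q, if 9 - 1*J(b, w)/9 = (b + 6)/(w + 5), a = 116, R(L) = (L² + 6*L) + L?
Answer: 117216/5 ≈ 23443.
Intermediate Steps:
R(L) = L² + 7*L
l(q, G) = 2*G
J(b, w) = 81 - 9*(6 + b)/(5 + w) (J(b, w) = 81 - 9*(b + 6)/(w + 5) = 81 - 9*(6 + b)/(5 + w))
Q = 666/5 (Q = (2*1)*(9*(39 - 1*2 + 9*0)/(5 + 0)) = 2*(9*(39 - 2 + 0)/5) = 2*(9*(⅕)*37) = 2*(333/5) = 666/5 ≈ 133.20)
(R(-12) + a)*Q = (-12*(7 - 12) + 116)*(666/5) = (-12*(-5) + 116)*(666/5) = (60 + 116)*(666/5) = 176*(666/5) = 117216/5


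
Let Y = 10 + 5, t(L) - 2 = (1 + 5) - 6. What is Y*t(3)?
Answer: 30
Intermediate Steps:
t(L) = 2 (t(L) = 2 + ((1 + 5) - 6) = 2 + (6 - 6) = 2 + 0 = 2)
Y = 15
Y*t(3) = 15*2 = 30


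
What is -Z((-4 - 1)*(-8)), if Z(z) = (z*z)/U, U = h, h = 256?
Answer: -25/4 ≈ -6.2500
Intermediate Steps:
U = 256
Z(z) = z²/256 (Z(z) = (z*z)/256 = z²*(1/256) = z²/256)
-Z((-4 - 1)*(-8)) = -((-4 - 1)*(-8))²/256 = -(-5*(-8))²/256 = -40²/256 = -1600/256 = -1*25/4 = -25/4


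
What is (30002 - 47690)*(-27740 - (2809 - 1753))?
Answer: 509343648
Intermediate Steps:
(30002 - 47690)*(-27740 - (2809 - 1753)) = -17688*(-27740 - 1*1056) = -17688*(-27740 - 1056) = -17688*(-28796) = 509343648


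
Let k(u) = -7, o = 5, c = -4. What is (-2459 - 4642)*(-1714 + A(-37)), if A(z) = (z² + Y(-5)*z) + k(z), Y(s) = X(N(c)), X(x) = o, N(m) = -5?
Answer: 3813237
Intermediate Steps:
X(x) = 5
Y(s) = 5
A(z) = -7 + z² + 5*z (A(z) = (z² + 5*z) - 7 = -7 + z² + 5*z)
(-2459 - 4642)*(-1714 + A(-37)) = (-2459 - 4642)*(-1714 + (-7 + (-37)² + 5*(-37))) = -7101*(-1714 + (-7 + 1369 - 185)) = -7101*(-1714 + 1177) = -7101*(-537) = 3813237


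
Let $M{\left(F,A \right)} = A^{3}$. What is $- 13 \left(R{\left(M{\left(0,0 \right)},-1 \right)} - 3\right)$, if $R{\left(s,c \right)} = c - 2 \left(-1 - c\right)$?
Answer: $52$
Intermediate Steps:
$R{\left(s,c \right)} = 2 + 3 c$ ($R{\left(s,c \right)} = c + \left(2 + 2 c\right) = 2 + 3 c$)
$- 13 \left(R{\left(M{\left(0,0 \right)},-1 \right)} - 3\right) = - 13 \left(\left(2 + 3 \left(-1\right)\right) - 3\right) = - 13 \left(\left(2 - 3\right) - 3\right) = - 13 \left(-1 - 3\right) = \left(-13\right) \left(-4\right) = 52$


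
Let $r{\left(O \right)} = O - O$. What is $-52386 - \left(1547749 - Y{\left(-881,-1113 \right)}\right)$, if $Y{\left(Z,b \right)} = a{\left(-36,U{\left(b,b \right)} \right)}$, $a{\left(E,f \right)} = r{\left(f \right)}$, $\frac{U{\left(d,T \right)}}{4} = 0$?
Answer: $-1600135$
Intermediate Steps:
$U{\left(d,T \right)} = 0$ ($U{\left(d,T \right)} = 4 \cdot 0 = 0$)
$r{\left(O \right)} = 0$
$a{\left(E,f \right)} = 0$
$Y{\left(Z,b \right)} = 0$
$-52386 - \left(1547749 - Y{\left(-881,-1113 \right)}\right) = -52386 - \left(1547749 - 0\right) = -52386 - \left(1547749 + 0\right) = -52386 - 1547749 = -1600135$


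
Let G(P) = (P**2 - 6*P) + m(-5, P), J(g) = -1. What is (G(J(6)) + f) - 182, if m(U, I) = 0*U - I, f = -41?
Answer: -215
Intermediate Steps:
m(U, I) = -I (m(U, I) = 0 - I = -I)
G(P) = P**2 - 7*P (G(P) = (P**2 - 6*P) - P = P**2 - 7*P)
(G(J(6)) + f) - 182 = (-(-7 - 1) - 41) - 182 = (-1*(-8) - 41) - 182 = (8 - 41) - 182 = -33 - 182 = -215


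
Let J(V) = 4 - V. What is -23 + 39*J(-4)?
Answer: 289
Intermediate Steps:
-23 + 39*J(-4) = -23 + 39*(4 - 1*(-4)) = -23 + 39*(4 + 4) = -23 + 39*8 = -23 + 312 = 289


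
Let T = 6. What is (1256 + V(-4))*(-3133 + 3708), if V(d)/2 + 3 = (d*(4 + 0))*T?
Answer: 608350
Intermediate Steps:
V(d) = -6 + 48*d (V(d) = -6 + 2*((d*(4 + 0))*6) = -6 + 2*((d*4)*6) = -6 + 2*((4*d)*6) = -6 + 2*(24*d) = -6 + 48*d)
(1256 + V(-4))*(-3133 + 3708) = (1256 + (-6 + 48*(-4)))*(-3133 + 3708) = (1256 + (-6 - 192))*575 = (1256 - 198)*575 = 1058*575 = 608350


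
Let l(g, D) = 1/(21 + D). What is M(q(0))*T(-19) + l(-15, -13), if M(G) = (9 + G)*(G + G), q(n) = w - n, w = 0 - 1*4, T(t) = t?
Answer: 6081/8 ≈ 760.13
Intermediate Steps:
w = -4 (w = 0 - 4 = -4)
q(n) = -4 - n
M(G) = 2*G*(9 + G) (M(G) = (9 + G)*(2*G) = 2*G*(9 + G))
M(q(0))*T(-19) + l(-15, -13) = (2*(-4 - 1*0)*(9 + (-4 - 1*0)))*(-19) + 1/(21 - 13) = (2*(-4 + 0)*(9 + (-4 + 0)))*(-19) + 1/8 = (2*(-4)*(9 - 4))*(-19) + ⅛ = (2*(-4)*5)*(-19) + ⅛ = -40*(-19) + ⅛ = 760 + ⅛ = 6081/8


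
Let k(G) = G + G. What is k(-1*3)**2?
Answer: 36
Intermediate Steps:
k(G) = 2*G
k(-1*3)**2 = (2*(-1*3))**2 = (2*(-3))**2 = (-6)**2 = 36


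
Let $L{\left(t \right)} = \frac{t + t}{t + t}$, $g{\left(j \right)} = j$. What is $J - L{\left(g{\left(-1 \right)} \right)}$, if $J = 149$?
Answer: $148$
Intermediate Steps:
$L{\left(t \right)} = 1$ ($L{\left(t \right)} = \frac{2 t}{2 t} = 2 t \frac{1}{2 t} = 1$)
$J - L{\left(g{\left(-1 \right)} \right)} = 149 - 1 = 148$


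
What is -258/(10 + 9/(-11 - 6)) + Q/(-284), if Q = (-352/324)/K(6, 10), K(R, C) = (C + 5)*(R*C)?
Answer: -11350746929/416659950 ≈ -27.242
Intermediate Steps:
K(R, C) = C*R*(5 + C) (K(R, C) = (5 + C)*(C*R) = C*R*(5 + C))
Q = -22/18225 (Q = (-352/324)/((10*6*(5 + 10))) = (-352*1/324)/((10*6*15)) = -88/81/900 = -88/81*1/900 = -22/18225 ≈ -0.0012071)
-258/(10 + 9/(-11 - 6)) + Q/(-284) = -258/(10 + 9/(-11 - 6)) - 22/18225/(-284) = -258/(10 + 9/(-17)) - 22/18225*(-1/284) = -258/(10 - 1/17*9) + 11/2587950 = -258/(10 - 9/17) + 11/2587950 = -258/161/17 + 11/2587950 = -258*17/161 + 11/2587950 = -4386/161 + 11/2587950 = -11350746929/416659950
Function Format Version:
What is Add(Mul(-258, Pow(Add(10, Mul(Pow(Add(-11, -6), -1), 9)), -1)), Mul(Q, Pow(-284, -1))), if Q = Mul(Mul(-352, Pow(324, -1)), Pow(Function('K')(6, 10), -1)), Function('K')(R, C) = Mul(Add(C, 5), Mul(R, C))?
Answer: Rational(-11350746929, 416659950) ≈ -27.242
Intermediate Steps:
Function('K')(R, C) = Mul(C, R, Add(5, C)) (Function('K')(R, C) = Mul(Add(5, C), Mul(C, R)) = Mul(C, R, Add(5, C)))
Q = Rational(-22, 18225) (Q = Mul(Mul(-352, Pow(324, -1)), Pow(Mul(10, 6, Add(5, 10)), -1)) = Mul(Mul(-352, Rational(1, 324)), Pow(Mul(10, 6, 15), -1)) = Mul(Rational(-88, 81), Pow(900, -1)) = Mul(Rational(-88, 81), Rational(1, 900)) = Rational(-22, 18225) ≈ -0.0012071)
Add(Mul(-258, Pow(Add(10, Mul(Pow(Add(-11, -6), -1), 9)), -1)), Mul(Q, Pow(-284, -1))) = Add(Mul(-258, Pow(Add(10, Mul(Pow(Add(-11, -6), -1), 9)), -1)), Mul(Rational(-22, 18225), Pow(-284, -1))) = Add(Mul(-258, Pow(Add(10, Mul(Pow(-17, -1), 9)), -1)), Mul(Rational(-22, 18225), Rational(-1, 284))) = Add(Mul(-258, Pow(Add(10, Mul(Rational(-1, 17), 9)), -1)), Rational(11, 2587950)) = Add(Mul(-258, Pow(Add(10, Rational(-9, 17)), -1)), Rational(11, 2587950)) = Add(Mul(-258, Pow(Rational(161, 17), -1)), Rational(11, 2587950)) = Add(Mul(-258, Rational(17, 161)), Rational(11, 2587950)) = Add(Rational(-4386, 161), Rational(11, 2587950)) = Rational(-11350746929, 416659950)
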